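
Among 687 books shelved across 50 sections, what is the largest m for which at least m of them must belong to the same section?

The 687 books fall into 50 sections.
If each of the 50 sections held at most 13, the total would be at most 50 × 13 = 650 < 687, a contradiction.
So at least one holds ⌈687/50⌉ = 14.

14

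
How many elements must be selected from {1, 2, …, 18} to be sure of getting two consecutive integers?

10

Partition {1, …, 18} into 9 pairs: {1,2}, {3,4}, …, {17,18}.
Choosing 9 integers — say the 9 even numbers 2, 4, …, 18 — takes one from each pair and avoids the property.
Choosing 10 forces two into the same pair by pigeonhole, and those are consecutive. So 10.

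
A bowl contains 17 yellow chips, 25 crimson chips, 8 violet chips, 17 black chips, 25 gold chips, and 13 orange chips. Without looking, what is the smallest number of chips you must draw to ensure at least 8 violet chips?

105

To avoid violet chips as long as possible, exhaust the other 5 colors first.
The worst case draws every non-violet chip first: 17 + 25 + 17 + 25 + 13 = 97.
The next 8 draws are then forced to be violet, giving 97 + 8 = 105.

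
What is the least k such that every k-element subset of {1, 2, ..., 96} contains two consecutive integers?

49

Partition {1, …, 96} into 48 pairs: {1,2}, {3,4}, …, {95,96}.
Choosing 48 integers — say the 48 even numbers 2, 4, …, 96 — takes one from each pair and avoids the property.
Choosing 49 forces two into the same pair by pigeonhole, and those are consecutive. So 49.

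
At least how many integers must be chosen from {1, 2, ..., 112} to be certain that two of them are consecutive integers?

Partition {1, …, 112} into 56 pairs: {1,2}, {3,4}, …, {111,112}.
Choosing 56 integers — say the 56 even numbers 2, 4, …, 112 — takes one from each pair and avoids the property.
Choosing 57 forces two into the same pair by pigeonhole, and those are consecutive. So 57.

57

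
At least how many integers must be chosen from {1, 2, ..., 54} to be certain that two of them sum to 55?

28

Partition {1, …, 54} into 27 pairs: {1,54}, {2,53}, …, {27,28}.
Choosing 27 integers — say the integers 1 through 27 — takes one from each pair and avoids the property.
Choosing 28 forces two into the same pair by pigeonhole, and those sum to 55. So 28.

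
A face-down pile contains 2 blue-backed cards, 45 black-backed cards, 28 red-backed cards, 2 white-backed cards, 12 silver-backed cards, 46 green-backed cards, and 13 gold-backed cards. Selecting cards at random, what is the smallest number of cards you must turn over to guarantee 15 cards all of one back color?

In the worst case we take at most 14 of each back color, but all 2 blue-backed, all 2 white-backed, all 12 silver-backed, and all 13 gold-backed (fewer than 14), giving 2 + 14 + 14 + 2 + 12 + 14 + 13 = 71.
One more card then forces some back color to 15, so 71 + 1 = 72.

72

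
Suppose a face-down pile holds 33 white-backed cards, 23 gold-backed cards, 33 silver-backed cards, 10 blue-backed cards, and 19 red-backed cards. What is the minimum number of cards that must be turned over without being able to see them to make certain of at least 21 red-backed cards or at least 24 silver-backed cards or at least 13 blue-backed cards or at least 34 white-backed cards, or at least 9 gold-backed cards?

Each of the 5 back colors has its own threshold; avoid all of them simultaneously.
The worst case stops just short of every target: 33 white-backed, 8 gold-backed, 23 silver-backed, all 10 blue-backed, all 19 red-backed — 33 + 8 + 23 + 10 + 19 = 93 cards.
One more card must push some back color to its target, so 93 + 1 = 94.

94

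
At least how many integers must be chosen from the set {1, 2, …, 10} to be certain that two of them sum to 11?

6

Partition {1, …, 10} into 5 pairs: {1,10}, {2,9}, …, {5,6}.
Choosing 5 integers — say the integers 1 through 5 — takes one from each pair and avoids the property.
Choosing 6 forces two into the same pair by pigeonhole, and those sum to 11. So 6.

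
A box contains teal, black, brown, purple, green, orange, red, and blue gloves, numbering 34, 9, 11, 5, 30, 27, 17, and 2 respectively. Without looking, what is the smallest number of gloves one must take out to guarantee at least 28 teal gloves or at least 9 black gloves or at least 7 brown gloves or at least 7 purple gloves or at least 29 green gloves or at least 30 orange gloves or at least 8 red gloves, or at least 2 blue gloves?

The worst case stops just short of every target: 27 teal, 8 black, 6 brown, all 5 purple, 28 green, all 27 orange, 7 red, 1 blue — 27 + 8 + 6 + 5 + 28 + 27 + 7 + 1 = 109 gloves.
One more glove must push some color to its target, so 109 + 1 = 110.

110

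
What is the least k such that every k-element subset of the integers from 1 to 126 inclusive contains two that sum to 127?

64

Partition {1, …, 126} into 63 pairs: {1,126}, {2,125}, …, {63,64}.
Choosing 63 integers — say the integers 1 through 63 — takes one from each pair and avoids the property.
Choosing 64 forces two into the same pair by pigeonhole, and those sum to 127. So 64.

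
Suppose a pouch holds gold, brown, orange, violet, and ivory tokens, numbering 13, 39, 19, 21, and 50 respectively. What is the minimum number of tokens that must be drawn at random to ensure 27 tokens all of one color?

In the worst case we take at most 26 of each color, but all 13 gold, all 19 orange, and all 21 violet (fewer than 26), giving 13 + 26 + 19 + 21 + 26 = 105.
One more token then forces some color to 27, so 105 + 1 = 106.

106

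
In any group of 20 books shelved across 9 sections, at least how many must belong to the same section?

3

The 20 books fall into 9 sections.
If each of the 9 sections held at most 2, the total would be at most 9 × 2 = 18 < 20, a contradiction.
So at least one holds ⌈20/9⌉ = 3.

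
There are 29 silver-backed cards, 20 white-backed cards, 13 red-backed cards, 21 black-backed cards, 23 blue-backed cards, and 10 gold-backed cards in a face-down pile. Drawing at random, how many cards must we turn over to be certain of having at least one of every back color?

The hardest back color to obtain is gold-backed: we could draw every other card first — 116 − 10 = 106 cards — without a single gold-backed one.
The next draw must be gold-backed, so 106 + 1 = 107.

107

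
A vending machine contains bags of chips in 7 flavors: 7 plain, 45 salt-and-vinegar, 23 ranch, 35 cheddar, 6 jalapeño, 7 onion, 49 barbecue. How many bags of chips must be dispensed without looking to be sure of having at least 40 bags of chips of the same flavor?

157

Treat the 7 flavors as pigeonholes.
In the worst case we take at most 39 of each flavor, but all 7 plain, all 23 ranch, all 35 cheddar, all 6 jalapeño, and all 7 onion (fewer than 39), giving 7 + 39 + 23 + 35 + 6 + 7 + 39 = 156.
One more bag of chips then forces some flavor to 40, so 156 + 1 = 157.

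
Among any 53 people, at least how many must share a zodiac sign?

5

There are 12 zodiac signs, which serve as the pigeonholes.
If each of the 12 zodiac signs held at most 4, the total would be at most 12 × 4 = 48 < 53, a contradiction.
So at least one holds ⌈53/12⌉ = 5.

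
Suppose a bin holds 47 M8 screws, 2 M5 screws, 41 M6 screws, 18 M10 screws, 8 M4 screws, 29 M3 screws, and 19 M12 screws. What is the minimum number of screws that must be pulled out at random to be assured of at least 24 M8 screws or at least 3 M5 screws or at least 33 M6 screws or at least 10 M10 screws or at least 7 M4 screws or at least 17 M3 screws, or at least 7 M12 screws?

The worst case stops just short of every target: 23 M8, 2 M5, 32 M6, 9 M10, 6 M4, 16 M3, 6 M12 — 23 + 2 + 32 + 9 + 6 + 16 + 6 = 94 screws.
One more screw must push some size to its target, so 94 + 1 = 95.

95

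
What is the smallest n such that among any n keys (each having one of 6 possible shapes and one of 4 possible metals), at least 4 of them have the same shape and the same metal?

There are 6 × 4 = 24 (shape, metal) combinations acting as pigeonholes.
With 24 × 3 = 72 keys we could place exactly 3 in each, with no (shape, metal) pair reaching 4.
One more forces some (shape, metal) pair to hold 4, so 72 + 1 = 73.

73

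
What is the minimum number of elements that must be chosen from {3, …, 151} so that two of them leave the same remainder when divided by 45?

46

Group the integers by remainder mod 45; there are 45 residue classes, each nonempty in this range.
Choosing one from each class (45 integers) avoids any shared remainder.
One more choice must repeat a class, so two differ by a multiple of 45. Hence 45 + 1 = 46.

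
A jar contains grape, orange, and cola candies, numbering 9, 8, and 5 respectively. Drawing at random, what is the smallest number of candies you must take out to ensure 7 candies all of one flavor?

18

Treat the 3 flavors as pigeonholes.
In the worst case we take at most 6 of each flavor, but all 5 cola (fewer than 6), giving 6 + 6 + 5 = 17.
One more candy then forces some flavor to 7, so 17 + 1 = 18.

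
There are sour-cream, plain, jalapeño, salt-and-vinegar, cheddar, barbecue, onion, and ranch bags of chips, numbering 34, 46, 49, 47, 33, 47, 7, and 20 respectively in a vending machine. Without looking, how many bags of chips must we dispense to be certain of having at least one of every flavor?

277

The hardest flavor to obtain is onion: we could draw every other bag of chips first — 283 − 7 = 276 bags of chips — without a single onion one.
The next draw must be onion, so 276 + 1 = 277.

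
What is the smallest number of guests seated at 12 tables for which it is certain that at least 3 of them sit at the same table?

There are 12 tables acting as pigeonholes.
With 12 × 2 = 24 guests we could place exactly 2 in each, with no class reaching 3.
One more forces some class to hold 3, so 24 + 1 = 25.

25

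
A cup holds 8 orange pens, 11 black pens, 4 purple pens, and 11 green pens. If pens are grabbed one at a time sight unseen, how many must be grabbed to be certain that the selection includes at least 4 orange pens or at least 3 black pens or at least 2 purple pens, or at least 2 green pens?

The worst case stops just short of every target: 3 orange, 2 black, 1 purple, 1 green — 3 + 2 + 1 + 1 = 7 pens.
One more pen must push some ink color to its target, so 7 + 1 = 8.

8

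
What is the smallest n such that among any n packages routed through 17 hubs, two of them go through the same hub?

There are 17 hubs acting as pigeonholes.
With 17 packages we could place one in each, avoiding any repeat.
One more forces some class to hold 2, so 17 + 1 = 18.

18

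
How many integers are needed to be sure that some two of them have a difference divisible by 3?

Two integers differ by a multiple of 3 exactly when they share a remainder mod 3.
There are 3 residue classes mod 3, so 3 integers can all lie in distinct classes.
One more integer must repeat a residue, giving a difference divisible by 3. So n = 3 + 1 = 4.

4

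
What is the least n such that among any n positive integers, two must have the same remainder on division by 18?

19

Use the pigeonhole principle on residue classes: two integers differ by a multiple of 18 exactly when they share a remainder mod 18.
There are 18 residue classes mod 18, so 18 integers can all lie in distinct classes.
One more integer must repeat a residue, giving a difference divisible by 18. So n = 18 + 1 = 19.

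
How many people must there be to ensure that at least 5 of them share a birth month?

There are 12 months of the year acting as pigeonholes.
With 12 × 4 = 48 people we could place exactly 4 in each, with no class reaching 5.
One more forces some class to hold 5, so 48 + 1 = 49.

49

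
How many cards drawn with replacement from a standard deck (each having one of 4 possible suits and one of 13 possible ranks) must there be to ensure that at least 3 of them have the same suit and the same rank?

There are 4 × 13 = 52 (suit, rank) combinations acting as pigeonholes.
With 52 × 2 = 104 cards drawn with replacement from a standard deck we could place exactly 2 in each, with no (suit, rank) pair reaching 3.
One more forces some (suit, rank) pair to hold 3, so 104 + 1 = 105.

105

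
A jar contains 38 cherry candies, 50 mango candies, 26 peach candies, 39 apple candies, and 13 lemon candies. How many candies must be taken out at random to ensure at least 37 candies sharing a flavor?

In the worst case we take at most 36 of each flavor, but all 26 peach and all 13 lemon (fewer than 36), giving 36 + 36 + 26 + 36 + 13 = 147.
One more candy then forces some flavor to 37, so 147 + 1 = 148.

148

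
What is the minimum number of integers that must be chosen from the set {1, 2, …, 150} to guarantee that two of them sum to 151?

76

Partition {1, …, 150} into 75 pairs: {1,150}, {2,149}, …, {75,76}.
Choosing 75 integers — say the integers 1 through 75 — takes one from each pair and avoids the property.
Choosing 76 forces two into the same pair by pigeonhole, and those sum to 151. So 76.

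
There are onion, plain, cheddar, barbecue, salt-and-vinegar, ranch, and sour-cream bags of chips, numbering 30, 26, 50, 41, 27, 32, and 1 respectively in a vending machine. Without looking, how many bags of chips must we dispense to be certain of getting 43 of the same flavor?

200

In the worst case we take at most 42 of each flavor, but all 30 onion, all 26 plain, all 41 barbecue, all 27 salt-and-vinegar, all 32 ranch, and all 1 sour-cream (fewer than 42), giving 30 + 26 + 42 + 41 + 27 + 32 + 1 = 199.
One more bag of chips then forces some flavor to 43, so 199 + 1 = 200.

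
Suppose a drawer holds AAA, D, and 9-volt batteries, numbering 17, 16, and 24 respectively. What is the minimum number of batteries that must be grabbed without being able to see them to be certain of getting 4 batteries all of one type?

10

Treat the 3 types as pigeonholes.
The worst case takes 3 batteries of each type without reaching 4 of any: 3 × 3 = 9.
The next battery must bring some type to 4, so 9 + 1 = 10.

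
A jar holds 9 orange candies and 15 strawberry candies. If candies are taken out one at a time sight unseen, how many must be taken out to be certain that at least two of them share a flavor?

The worst case takes 1 candy of each flavor without reaching 2 of any: 2 × 1 = 2.
The next candy must bring some flavor to 2, so 2 + 1 = 3.

3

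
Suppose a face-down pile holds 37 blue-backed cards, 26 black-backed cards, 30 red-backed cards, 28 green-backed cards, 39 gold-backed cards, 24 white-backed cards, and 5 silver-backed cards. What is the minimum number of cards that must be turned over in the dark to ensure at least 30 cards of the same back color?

171

In the worst case we take at most 29 of each back color, but all 26 black-backed, all 28 green-backed, all 24 white-backed, and all 5 silver-backed (fewer than 29), giving 29 + 26 + 29 + 28 + 29 + 24 + 5 = 170.
One more card then forces some back color to 30, so 170 + 1 = 171.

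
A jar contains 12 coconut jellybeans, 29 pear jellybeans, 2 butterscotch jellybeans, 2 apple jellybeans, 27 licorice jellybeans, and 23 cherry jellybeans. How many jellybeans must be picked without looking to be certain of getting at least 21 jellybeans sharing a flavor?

77

In the worst case we take at most 20 of each flavor, but all 12 coconut, all 2 butterscotch, and all 2 apple (fewer than 20), giving 12 + 20 + 2 + 2 + 20 + 20 = 76.
One more jellybean then forces some flavor to 21, so 76 + 1 = 77.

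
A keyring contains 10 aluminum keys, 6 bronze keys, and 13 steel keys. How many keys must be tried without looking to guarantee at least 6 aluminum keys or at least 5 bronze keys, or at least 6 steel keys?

15

The worst case stops just short of every target: 5 aluminum, 4 bronze, 5 steel — 5 + 4 + 5 = 14 keys.
One more key must push some type to its target, so 14 + 1 = 15.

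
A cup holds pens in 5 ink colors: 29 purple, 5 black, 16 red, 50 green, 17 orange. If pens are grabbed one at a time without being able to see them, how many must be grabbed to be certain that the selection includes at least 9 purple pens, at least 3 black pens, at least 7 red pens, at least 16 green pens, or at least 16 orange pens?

The worst case stops just short of every target: 8 purple, 2 black, 6 red, 15 green, 15 orange — 8 + 2 + 6 + 15 + 15 = 46 pens.
One more pen must push some ink color to its target, so 46 + 1 = 47.

47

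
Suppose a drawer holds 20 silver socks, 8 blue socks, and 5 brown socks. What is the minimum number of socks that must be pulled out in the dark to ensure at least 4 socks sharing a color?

Treat the 3 colors as pigeonholes.
The worst case takes 3 socks of each color without reaching 4 of any: 3 × 3 = 9.
The next sock must bring some color to 4, so 9 + 1 = 10.

10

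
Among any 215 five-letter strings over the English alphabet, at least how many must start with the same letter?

The 215 five-letter strings over the English alphabet fall into 26 possible first letters.
If each of the 26 possible first letters held at most 8, the total would be at most 26 × 8 = 208 < 215, a contradiction.
So at least one holds ⌈215/26⌉ = 9.

9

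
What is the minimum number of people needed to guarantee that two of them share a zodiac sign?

13

There are 12 zodiac signs acting as pigeonholes.
With 12 people we could place one in each, avoiding any repeat.
One more forces some class to hold 2, so 12 + 1 = 13.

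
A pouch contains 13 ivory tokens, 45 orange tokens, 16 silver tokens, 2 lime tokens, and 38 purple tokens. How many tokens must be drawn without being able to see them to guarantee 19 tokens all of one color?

In the worst case we take at most 18 of each color, but all 13 ivory, all 16 silver, and all 2 lime (fewer than 18), giving 13 + 18 + 16 + 2 + 18 = 67.
One more token then forces some color to 19, so 67 + 1 = 68.

68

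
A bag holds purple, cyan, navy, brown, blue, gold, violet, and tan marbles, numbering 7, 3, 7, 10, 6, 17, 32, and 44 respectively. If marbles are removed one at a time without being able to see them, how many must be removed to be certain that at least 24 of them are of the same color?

97

Treat the 8 colors as pigeonholes.
In the worst case we take at most 23 of each color, but all 7 purple, all 3 cyan, all 7 navy, all 10 brown, all 6 blue, and all 17 gold (fewer than 23), giving 7 + 3 + 7 + 10 + 6 + 17 + 23 + 23 = 96.
One more marble then forces some color to 24, so 96 + 1 = 97.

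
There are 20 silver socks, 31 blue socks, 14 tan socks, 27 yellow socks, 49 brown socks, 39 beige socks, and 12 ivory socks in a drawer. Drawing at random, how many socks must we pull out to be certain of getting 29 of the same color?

In the worst case we take at most 28 of each color, but all 20 silver, all 14 tan, all 27 yellow, and all 12 ivory (fewer than 28), giving 20 + 28 + 14 + 27 + 28 + 28 + 12 = 157.
One more sock then forces some color to 29, so 157 + 1 = 158.

158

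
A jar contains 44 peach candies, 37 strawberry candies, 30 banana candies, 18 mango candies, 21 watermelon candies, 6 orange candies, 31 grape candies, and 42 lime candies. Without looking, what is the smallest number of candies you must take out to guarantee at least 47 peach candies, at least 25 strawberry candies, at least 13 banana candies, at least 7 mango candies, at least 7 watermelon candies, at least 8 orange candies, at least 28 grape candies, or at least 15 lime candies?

140

The worst case stops just short of every target: all 44 peach, 24 strawberry, 12 banana, 6 mango, 6 watermelon, all 6 orange, 27 grape, 14 lime — 44 + 24 + 12 + 6 + 6 + 6 + 27 + 14 = 139 candies.
One more candy must push some flavor to its target, so 139 + 1 = 140.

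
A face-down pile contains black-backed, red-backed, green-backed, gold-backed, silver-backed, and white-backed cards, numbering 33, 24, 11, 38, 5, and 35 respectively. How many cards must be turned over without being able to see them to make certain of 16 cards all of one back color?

Treat the 6 back colors as pigeonholes.
In the worst case we take at most 15 of each back color, but all 11 green-backed and all 5 silver-backed (fewer than 15), giving 15 + 15 + 11 + 15 + 5 + 15 = 76.
One more card then forces some back color to 16, so 76 + 1 = 77.

77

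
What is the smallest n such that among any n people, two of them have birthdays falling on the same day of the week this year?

8

There are 7 days of the week acting as pigeonholes.
With 7 people we could place one in each, avoiding any repeat.
One more forces some class to hold 2, so 7 + 1 = 8.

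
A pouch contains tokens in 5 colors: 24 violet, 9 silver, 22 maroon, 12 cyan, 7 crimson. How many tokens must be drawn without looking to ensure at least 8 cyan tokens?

70

To avoid cyan tokens as long as possible, exhaust the other 4 colors first.
The worst case draws every non-cyan token first: 24 + 9 + 22 + 7 = 62.
The next 8 draws are then forced to be cyan, giving 62 + 8 = 70.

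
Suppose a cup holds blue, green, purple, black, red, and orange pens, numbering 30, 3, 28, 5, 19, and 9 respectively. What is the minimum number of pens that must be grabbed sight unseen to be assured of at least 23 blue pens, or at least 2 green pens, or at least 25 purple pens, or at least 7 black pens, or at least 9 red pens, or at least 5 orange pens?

The worst case stops just short of every target: 22 blue, 1 green, 24 purple, all 5 black, 8 red, 4 orange — 22 + 1 + 24 + 5 + 8 + 4 = 64 pens.
One more pen must push some ink color to its target, so 64 + 1 = 65.

65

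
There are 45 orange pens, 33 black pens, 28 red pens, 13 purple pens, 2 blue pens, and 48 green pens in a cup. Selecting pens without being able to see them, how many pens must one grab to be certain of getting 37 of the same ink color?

149

In the worst case we take at most 36 of each ink color, but all 33 black, all 28 red, all 13 purple, and all 2 blue (fewer than 36), giving 36 + 33 + 28 + 13 + 2 + 36 = 148.
One more pen then forces some ink color to 37, so 148 + 1 = 149.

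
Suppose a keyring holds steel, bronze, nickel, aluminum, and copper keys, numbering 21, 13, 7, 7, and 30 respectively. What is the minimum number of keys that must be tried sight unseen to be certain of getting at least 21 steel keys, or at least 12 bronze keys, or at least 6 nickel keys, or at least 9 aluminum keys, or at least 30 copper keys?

Each of the 5 types has its own threshold; avoid all of them simultaneously.
The worst case stops just short of every target: 20 steel, 11 bronze, 5 nickel, all 7 aluminum, 29 copper — 20 + 11 + 5 + 7 + 29 = 72 keys.
One more key must push some type to its target, so 72 + 1 = 73.

73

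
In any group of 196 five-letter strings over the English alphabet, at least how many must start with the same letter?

8

There are 26 possible first letters, which serve as the pigeonholes.
If each of the 26 possible first letters held at most 7, the total would be at most 26 × 7 = 182 < 196, a contradiction.
So at least one holds ⌈196/26⌉ = 8.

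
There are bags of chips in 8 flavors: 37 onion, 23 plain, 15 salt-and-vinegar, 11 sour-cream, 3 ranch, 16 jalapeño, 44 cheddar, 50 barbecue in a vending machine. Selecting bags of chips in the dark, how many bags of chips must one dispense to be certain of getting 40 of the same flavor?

184

Treat the 8 flavors as pigeonholes.
In the worst case we take at most 39 of each flavor, but all 37 onion, all 23 plain, all 15 salt-and-vinegar, all 11 sour-cream, all 3 ranch, and all 16 jalapeño (fewer than 39), giving 37 + 23 + 15 + 11 + 3 + 16 + 39 + 39 = 183.
One more bag of chips then forces some flavor to 40, so 183 + 1 = 184.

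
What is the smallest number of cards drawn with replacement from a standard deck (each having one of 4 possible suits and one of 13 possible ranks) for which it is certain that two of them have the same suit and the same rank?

There are 4 × 13 = 52 (suit, rank) combinations acting as pigeonholes.
With 52 cards drawn with replacement from a standard deck we could place one in each, avoiding any repeat.
One more forces some (suit, rank) pair to hold 2, so 52 + 1 = 53.

53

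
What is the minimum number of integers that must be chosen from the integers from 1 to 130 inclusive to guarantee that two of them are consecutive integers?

66

Partition {1, …, 130} into 65 pairs: {1,2}, {3,4}, …, {129,130}.
Choosing 65 integers — say the 65 even numbers 2, 4, …, 130 — takes one from each pair and avoids the property.
Choosing 66 forces two into the same pair by pigeonhole, and those are consecutive. So 66.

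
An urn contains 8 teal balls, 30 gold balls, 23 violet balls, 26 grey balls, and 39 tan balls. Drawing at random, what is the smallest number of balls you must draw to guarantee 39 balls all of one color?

126

Treat the 5 colors as pigeonholes.
In the worst case we take at most 38 of each color, but all 8 teal, all 30 gold, all 23 violet, and all 26 grey (fewer than 38), giving 8 + 30 + 23 + 26 + 38 = 125.
One more ball then forces some color to 39, so 125 + 1 = 126.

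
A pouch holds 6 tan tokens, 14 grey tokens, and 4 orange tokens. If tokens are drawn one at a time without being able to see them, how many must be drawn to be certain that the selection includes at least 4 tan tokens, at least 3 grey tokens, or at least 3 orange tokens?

8

The worst case stops just short of every target: 3 tan, 2 grey, 2 orange — 3 + 2 + 2 = 7 tokens.
One more token must push some color to its target, so 7 + 1 = 8.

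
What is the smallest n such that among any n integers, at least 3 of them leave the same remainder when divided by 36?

There are 36 residue classes modulo 36 acting as pigeonholes.
With 36 × 2 = 72 integers we could place exactly 2 in each, with no class reaching 3.
One more forces some class to hold 3, so 72 + 1 = 73.

73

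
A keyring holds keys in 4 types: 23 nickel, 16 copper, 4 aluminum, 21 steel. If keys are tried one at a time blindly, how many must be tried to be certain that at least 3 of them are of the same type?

The worst case takes 2 keys of each type without reaching 3 of any: 4 × 2 = 8.
The next key must bring some type to 3, so 8 + 1 = 9.

9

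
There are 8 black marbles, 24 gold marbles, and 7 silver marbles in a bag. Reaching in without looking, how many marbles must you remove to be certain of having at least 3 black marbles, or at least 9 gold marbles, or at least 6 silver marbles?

The worst case stops just short of every target: 2 black, 8 gold, 5 silver — 2 + 8 + 5 = 15 marbles.
One more marble must push some color to its target, so 15 + 1 = 16.

16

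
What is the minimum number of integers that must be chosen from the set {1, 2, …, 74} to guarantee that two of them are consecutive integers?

38

Partition {1, …, 74} into 37 pairs: {1,2}, {3,4}, …, {73,74}.
Choosing 37 integers — say the 37 even numbers 2, 4, …, 74 — takes one from each pair and avoids the property.
Choosing 38 forces two into the same pair by pigeonhole, and those are consecutive. So 38.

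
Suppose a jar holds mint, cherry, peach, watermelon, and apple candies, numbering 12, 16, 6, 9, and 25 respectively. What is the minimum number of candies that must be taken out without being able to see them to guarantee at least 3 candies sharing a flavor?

Treat the 5 flavors as pigeonholes.
The worst case takes 2 candies of each flavor without reaching 3 of any: 5 × 2 = 10.
The next candy must bring some flavor to 3, so 10 + 1 = 11.

11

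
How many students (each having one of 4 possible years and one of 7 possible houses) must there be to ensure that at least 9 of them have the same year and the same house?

225

There are 4 × 7 = 28 (year, house) combinations acting as pigeonholes.
With 28 × 8 = 224 students we could place exactly 8 in each, with no (year, house) pair reaching 9.
One more forces some (year, house) pair to hold 9, so 224 + 1 = 225.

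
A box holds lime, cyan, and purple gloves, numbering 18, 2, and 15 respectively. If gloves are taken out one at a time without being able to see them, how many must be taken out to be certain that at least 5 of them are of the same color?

Treat the 3 colors as pigeonholes.
In the worst case we take at most 4 of each color, but all 2 cyan (fewer than 4), giving 4 + 2 + 4 = 10.
One more glove then forces some color to 5, so 10 + 1 = 11.

11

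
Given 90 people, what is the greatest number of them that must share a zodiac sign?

If each of the 12 zodiac signs held at most 7, the total would be at most 12 × 7 = 84 < 90, a contradiction.
So at least one holds ⌈90/12⌉ = 8.

8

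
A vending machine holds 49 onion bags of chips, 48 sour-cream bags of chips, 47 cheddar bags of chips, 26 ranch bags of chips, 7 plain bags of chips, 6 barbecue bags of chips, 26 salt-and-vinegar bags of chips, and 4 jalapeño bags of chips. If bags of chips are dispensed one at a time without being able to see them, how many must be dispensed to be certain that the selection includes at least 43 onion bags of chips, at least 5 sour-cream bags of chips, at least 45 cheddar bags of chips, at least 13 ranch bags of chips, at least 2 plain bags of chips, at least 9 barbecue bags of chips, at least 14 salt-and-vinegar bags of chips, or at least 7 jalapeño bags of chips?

Each of the 8 flavors has its own threshold; avoid all of them simultaneously.
The worst case stops just short of every target: 42 onion, 4 sour-cream, 44 cheddar, 12 ranch, 1 plain, all 6 barbecue, 13 salt-and-vinegar, all 4 jalapeño — 42 + 4 + 44 + 12 + 1 + 6 + 13 + 4 = 126 bags of chips.
One more bag of chips must push some flavor to its target, so 126 + 1 = 127.

127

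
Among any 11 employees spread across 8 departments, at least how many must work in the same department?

2

The 11 employees fall into 8 departments.
If each of the 8 departments held at most 1, the total would be at most 8 × 1 = 8 < 11, a contradiction.
So at least one holds ⌈11/8⌉ = 2.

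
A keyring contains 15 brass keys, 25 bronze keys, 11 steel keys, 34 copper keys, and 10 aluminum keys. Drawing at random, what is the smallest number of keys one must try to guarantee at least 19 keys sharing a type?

73

Treat the 5 types as pigeonholes.
In the worst case we take at most 18 of each type, but all 15 brass, all 11 steel, and all 10 aluminum (fewer than 18), giving 15 + 18 + 11 + 18 + 10 = 72.
One more key then forces some type to 19, so 72 + 1 = 73.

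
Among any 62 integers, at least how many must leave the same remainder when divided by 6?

11

If each of the 6 residue classes modulo 6 held at most 10, the total would be at most 6 × 10 = 60 < 62, a contradiction.
So at least one holds ⌈62/6⌉ = 11.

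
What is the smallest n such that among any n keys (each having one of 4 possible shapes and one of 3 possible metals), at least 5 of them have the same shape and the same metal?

49

There are 4 × 3 = 12 (shape, metal) combinations acting as pigeonholes.
With 12 × 4 = 48 keys we could place exactly 4 in each, with no (shape, metal) pair reaching 5.
One more forces some (shape, metal) pair to hold 5, so 48 + 1 = 49.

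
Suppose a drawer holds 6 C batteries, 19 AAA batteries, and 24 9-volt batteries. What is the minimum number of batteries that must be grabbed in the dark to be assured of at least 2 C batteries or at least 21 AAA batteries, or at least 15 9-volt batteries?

Each of the 3 types has its own threshold; avoid all of them simultaneously.
The worst case stops just short of every target: 1 C, all 19 AAA, 14 9-volt — 1 + 19 + 14 = 34 batteries.
One more battery must push some type to its target, so 34 + 1 = 35.

35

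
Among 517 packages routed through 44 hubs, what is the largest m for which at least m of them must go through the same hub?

If each of the 44 hubs held at most 11, the total would be at most 44 × 11 = 484 < 517, a contradiction.
So at least one holds ⌈517/44⌉ = 12.

12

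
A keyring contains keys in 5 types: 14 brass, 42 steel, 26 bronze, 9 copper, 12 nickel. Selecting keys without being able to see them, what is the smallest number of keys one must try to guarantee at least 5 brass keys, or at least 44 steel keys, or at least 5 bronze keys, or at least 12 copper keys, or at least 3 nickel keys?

The worst case stops just short of every target: 4 brass, all 42 steel, 4 bronze, all 9 copper, 2 nickel — 4 + 42 + 4 + 9 + 2 = 61 keys.
One more key must push some type to its target, so 61 + 1 = 62.

62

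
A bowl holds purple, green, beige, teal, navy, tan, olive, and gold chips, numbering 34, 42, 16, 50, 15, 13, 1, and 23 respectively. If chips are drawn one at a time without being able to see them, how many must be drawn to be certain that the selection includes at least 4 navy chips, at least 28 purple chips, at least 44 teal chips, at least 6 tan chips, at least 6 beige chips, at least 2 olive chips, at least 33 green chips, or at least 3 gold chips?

The worst case stops just short of every target: 27 purple, 32 green, 5 beige, 43 teal, 3 navy, 5 tan, 1 olive, 2 gold — 27 + 32 + 5 + 43 + 3 + 5 + 1 + 2 = 118 chips.
One more chip must push some color to its target, so 118 + 1 = 119.

119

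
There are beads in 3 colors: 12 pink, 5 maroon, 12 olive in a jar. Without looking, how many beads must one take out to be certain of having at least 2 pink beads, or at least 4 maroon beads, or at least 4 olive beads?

The worst case stops just short of every target: 1 pink, 3 maroon, 3 olive — 1 + 3 + 3 = 7 beads.
One more bead must push some color to its target, so 7 + 1 = 8.

8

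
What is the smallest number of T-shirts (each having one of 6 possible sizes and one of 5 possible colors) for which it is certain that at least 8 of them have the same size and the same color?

211

There are 6 × 5 = 30 (size, color) combinations acting as pigeonholes.
With 30 × 7 = 210 T-shirts we could place exactly 7 in each, with no (size, color) pair reaching 8.
One more forces some (size, color) pair to hold 8, so 210 + 1 = 211.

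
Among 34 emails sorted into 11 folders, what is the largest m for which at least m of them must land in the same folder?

4

The 34 emails fall into 11 folders.
If each of the 11 folders held at most 3, the total would be at most 11 × 3 = 33 < 34, a contradiction.
So at least one holds ⌈34/11⌉ = 4.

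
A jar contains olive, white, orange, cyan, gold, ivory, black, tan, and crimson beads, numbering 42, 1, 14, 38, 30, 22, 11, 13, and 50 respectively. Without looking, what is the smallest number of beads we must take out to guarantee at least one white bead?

221

To avoid white beads as long as possible, exhaust the other 8 colors first.
The worst case draws every non-white bead first: 42 + 14 + 38 + 30 + 22 + 11 + 13 + 50 = 220.
The next draw is then forced to be white, giving 220 + 1 = 221.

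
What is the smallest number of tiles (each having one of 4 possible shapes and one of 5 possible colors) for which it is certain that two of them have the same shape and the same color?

There are 4 × 5 = 20 (shape, color) combinations acting as pigeonholes.
With 20 tiles we could place one in each, avoiding any repeat.
One more forces some (shape, color) pair to hold 2, so 20 + 1 = 21.

21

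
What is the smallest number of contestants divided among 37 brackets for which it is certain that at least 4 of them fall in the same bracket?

There are 37 brackets acting as pigeonholes.
With 37 × 3 = 111 contestants we could place exactly 3 in each, with no class reaching 4.
One more forces some class to hold 4, so 111 + 1 = 112.

112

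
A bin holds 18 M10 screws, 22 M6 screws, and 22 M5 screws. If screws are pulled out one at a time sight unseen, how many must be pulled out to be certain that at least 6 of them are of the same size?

16

Treat the 3 sizes as pigeonholes.
The worst case takes 5 screws of each size without reaching 6 of any: 3 × 5 = 15.
The next screw must bring some size to 6, so 15 + 1 = 16.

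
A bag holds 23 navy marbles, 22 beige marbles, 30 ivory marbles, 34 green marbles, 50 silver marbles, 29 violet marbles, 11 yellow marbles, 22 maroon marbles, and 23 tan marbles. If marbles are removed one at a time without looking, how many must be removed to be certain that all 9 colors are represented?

The hardest color to obtain is yellow: we could draw every other marble first — 244 − 11 = 233 marbles — without a single yellow one.
The next draw must be yellow, so 233 + 1 = 234.

234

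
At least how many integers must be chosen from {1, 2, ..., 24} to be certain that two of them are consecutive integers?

Partition {1, …, 24} into 12 pairs: {1,2}, {3,4}, …, {23,24}.
Choosing 12 integers — say the 12 even numbers 2, 4, …, 24 — takes one from each pair and avoids the property.
Choosing 13 forces two into the same pair by pigeonhole, and those are consecutive. So 13.

13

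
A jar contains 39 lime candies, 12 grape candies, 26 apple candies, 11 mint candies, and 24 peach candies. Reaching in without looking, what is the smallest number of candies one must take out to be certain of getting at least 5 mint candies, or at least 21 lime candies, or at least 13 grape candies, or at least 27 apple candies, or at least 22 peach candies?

Each of the 5 flavors has its own threshold; avoid all of them simultaneously.
The worst case stops just short of every target: 20 lime, 12 grape, 26 apple, 4 mint, 21 peach — 20 + 12 + 26 + 4 + 21 = 83 candies.
One more candy must push some flavor to its target, so 83 + 1 = 84.

84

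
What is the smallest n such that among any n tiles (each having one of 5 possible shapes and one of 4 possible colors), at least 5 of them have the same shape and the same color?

81

There are 5 × 4 = 20 (shape, color) combinations acting as pigeonholes.
With 20 × 4 = 80 tiles we could place exactly 4 in each, with no (shape, color) pair reaching 5.
One more forces some (shape, color) pair to hold 5, so 80 + 1 = 81.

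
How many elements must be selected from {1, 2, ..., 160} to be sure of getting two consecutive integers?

Partition {1, …, 160} into 80 pairs: {1,2}, {3,4}, …, {159,160}.
Choosing 80 integers — say the 80 even numbers 2, 4, …, 160 — takes one from each pair and avoids the property.
Choosing 81 forces two into the same pair by pigeonhole, and those are consecutive. So 81.

81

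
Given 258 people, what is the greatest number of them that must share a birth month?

There are 12 months of the year, which serve as the pigeonholes.
If each of the 12 months of the year held at most 21, the total would be at most 12 × 21 = 252 < 258, a contradiction.
So at least one holds ⌈258/12⌉ = 22.

22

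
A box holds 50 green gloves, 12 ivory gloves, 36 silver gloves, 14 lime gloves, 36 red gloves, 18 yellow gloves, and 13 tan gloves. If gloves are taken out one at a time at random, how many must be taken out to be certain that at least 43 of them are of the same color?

172

Treat the 7 colors as pigeonholes.
In the worst case we take at most 42 of each color, but all 12 ivory, all 36 silver, all 14 lime, all 36 red, all 18 yellow, and all 13 tan (fewer than 42), giving 42 + 12 + 36 + 14 + 36 + 18 + 13 = 171.
One more glove then forces some color to 43, so 171 + 1 = 172.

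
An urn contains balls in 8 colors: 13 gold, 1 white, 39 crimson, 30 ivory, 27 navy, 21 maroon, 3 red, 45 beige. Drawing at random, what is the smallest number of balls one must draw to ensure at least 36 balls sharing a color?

Treat the 8 colors as pigeonholes.
In the worst case we take at most 35 of each color, but all 13 gold, all 1 white, all 30 ivory, all 27 navy, all 21 maroon, and all 3 red (fewer than 35), giving 13 + 1 + 35 + 30 + 27 + 21 + 3 + 35 = 165.
One more ball then forces some color to 36, so 165 + 1 = 166.

166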